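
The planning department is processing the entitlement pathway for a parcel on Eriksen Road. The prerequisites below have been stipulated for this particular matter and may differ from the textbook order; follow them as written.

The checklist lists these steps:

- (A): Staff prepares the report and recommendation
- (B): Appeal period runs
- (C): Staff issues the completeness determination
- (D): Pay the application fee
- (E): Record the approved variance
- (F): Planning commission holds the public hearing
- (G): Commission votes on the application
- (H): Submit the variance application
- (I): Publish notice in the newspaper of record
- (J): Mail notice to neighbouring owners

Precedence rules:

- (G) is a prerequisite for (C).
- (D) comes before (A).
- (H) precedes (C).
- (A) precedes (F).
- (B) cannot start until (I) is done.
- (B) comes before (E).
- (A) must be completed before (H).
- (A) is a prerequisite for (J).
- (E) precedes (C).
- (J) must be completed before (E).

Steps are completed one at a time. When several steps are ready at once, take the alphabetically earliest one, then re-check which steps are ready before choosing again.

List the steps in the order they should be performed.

Nothing is required for (D), (G) and (I). (D) has the earlier label → (D) first.
Now (A), (G) and (I) have their prerequisites met. (A) has the earlier label, so (A) next.
(F), (H) and (J) now also ready, so the ready set is {(F), (G), (H), (I), (J)}; (F) has the earlier label → (F).
(G), (H), (I) and (J) are all available; (G) has the earlier label → (G).
Ready: (H), (I) and (J). (H) has the earlier label → (H).
Ready: (I) and (J). (I) has the earlier label → (I).
(B) now also ready, so the ready set is {(B), (J)}; (B) has the earlier label → (B).
Next only (J) has its prerequisites met → (J).
(E) needed (B) and (J), now all done → (E).
That leaves (C) as the only ready step → (C).

(D) → (A) → (F) → (G) → (H) → (I) → (B) → (J) → (E) → (C)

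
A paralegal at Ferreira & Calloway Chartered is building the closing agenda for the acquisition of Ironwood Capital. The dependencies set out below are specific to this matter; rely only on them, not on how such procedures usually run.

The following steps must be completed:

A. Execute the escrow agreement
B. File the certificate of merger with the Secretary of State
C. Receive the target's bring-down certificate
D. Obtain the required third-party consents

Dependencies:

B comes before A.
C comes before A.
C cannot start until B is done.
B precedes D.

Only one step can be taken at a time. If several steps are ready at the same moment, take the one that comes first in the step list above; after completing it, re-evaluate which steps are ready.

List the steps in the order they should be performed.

B C A D

Only B has no prerequisites, so it is first.
Ready: C and D. C is listed earlier → C.
Now A and D have their prerequisites met. A is listed earlier, so A next.
Next only D has its prerequisites met → D.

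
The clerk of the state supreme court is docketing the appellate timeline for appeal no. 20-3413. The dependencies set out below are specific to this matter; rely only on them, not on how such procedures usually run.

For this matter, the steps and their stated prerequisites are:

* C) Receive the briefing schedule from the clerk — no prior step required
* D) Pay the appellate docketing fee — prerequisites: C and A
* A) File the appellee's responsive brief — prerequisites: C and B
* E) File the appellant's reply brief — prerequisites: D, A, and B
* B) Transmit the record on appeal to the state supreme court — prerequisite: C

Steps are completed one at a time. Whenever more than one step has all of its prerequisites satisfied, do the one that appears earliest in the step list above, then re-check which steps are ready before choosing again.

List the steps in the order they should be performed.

C, B, A, D, E

Only C has no prerequisites, so it is first.
B needed C, now all done → B.
That leaves A as the only ready step → A.
Next only D has its prerequisites met → D.
E needed D, A and B, now all done → E.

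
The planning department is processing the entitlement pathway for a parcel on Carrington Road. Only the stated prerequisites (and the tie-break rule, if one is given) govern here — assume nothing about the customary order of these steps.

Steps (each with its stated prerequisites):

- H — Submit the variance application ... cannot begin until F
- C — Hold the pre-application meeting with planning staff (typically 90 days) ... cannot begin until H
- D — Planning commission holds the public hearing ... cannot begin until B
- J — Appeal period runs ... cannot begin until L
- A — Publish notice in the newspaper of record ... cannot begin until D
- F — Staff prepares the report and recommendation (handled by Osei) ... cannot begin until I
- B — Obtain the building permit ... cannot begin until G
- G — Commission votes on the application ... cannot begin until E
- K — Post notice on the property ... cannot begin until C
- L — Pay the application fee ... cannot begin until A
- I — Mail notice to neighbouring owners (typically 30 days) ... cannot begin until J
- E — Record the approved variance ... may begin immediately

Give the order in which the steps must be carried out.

E has no prerequisites → E first.
G needed E, now all done → G.
B is the only step now ready → B.
D needed B, now all done → D.
A needed D, now all done → A.
That leaves L as the only ready step → L.
J is the only step now ready → J.
That leaves I as the only ready step → I.
F is the only step now ready → F.
H needed F, now all done → H.
That leaves C as the only ready step → C.
K needed C, now all done → K.

E → G → B → D → A → L → J → I → F → H → C → K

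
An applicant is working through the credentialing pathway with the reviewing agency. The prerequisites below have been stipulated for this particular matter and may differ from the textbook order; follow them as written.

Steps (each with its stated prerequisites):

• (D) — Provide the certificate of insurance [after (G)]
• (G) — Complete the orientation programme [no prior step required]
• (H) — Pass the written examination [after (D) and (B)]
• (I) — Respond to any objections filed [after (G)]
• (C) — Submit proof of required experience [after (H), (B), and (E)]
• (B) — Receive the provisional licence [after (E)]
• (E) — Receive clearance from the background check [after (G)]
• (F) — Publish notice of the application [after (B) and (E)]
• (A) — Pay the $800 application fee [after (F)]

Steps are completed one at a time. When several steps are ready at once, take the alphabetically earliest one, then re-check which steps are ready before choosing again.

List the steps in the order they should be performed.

(G) → (D) → (E) → (B) → (F) → (A) → (H) → (C) → (I)

(G) is the only step with nothing outstanding, so it goes first.
(D), (E) and (I) are all available; (D) has the earlier label → (D).
Now (E) and (I) have their prerequisites met. (E) has the earlier label, so (E) next.
Ready: (B) and (I). (B) has the earlier label → (B).
Ready: (F), (H) and (I). (F) has the earlier label → (F).
Ready: (A), (H) and (I). (A) has the earlier label → (A).
(H) and (I) are both available; (H) has the earlier label → (H).
(C) now also ready, so the ready set is {(C), (I)}; (C) has the earlier label → (C).
That leaves (I) as the only ready step → (I).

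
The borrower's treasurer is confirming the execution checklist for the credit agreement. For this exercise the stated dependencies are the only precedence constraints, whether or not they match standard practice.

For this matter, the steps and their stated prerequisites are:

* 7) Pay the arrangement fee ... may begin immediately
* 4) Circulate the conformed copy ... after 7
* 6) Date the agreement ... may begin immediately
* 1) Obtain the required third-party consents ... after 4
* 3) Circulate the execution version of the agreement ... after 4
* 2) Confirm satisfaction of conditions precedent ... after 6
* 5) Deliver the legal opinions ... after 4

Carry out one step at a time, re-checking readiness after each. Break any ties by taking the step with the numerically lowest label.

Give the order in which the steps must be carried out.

6, 2, 7, 4, 1, 3, 5

Nothing is required for 6 and 7. 6 has the earlier label → 6 first.
2 now also ready, so the ready set is {2, 7}; 2 has the earlier label → 2.
7 is the only step now ready → 7.
4 needed 7, now all done → 4.
1, 3 and 5 are all available; 1 has the earlier label → 1.
3 and 5 are both available; 3 has the earlier label → 3.
That leaves 5 as the only ready step → 5.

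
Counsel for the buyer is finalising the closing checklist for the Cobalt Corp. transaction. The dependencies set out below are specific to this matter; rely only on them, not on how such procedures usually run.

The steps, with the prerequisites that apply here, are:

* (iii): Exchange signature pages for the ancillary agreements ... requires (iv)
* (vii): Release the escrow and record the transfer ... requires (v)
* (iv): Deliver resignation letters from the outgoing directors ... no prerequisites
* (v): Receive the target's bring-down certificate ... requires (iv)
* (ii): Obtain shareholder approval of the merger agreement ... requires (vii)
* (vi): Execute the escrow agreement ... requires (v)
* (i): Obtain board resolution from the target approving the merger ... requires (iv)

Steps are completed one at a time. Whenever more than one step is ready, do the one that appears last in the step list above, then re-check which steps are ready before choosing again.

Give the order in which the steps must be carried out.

(iv) (i) (v) (vi) (vii) (ii) (iii)

(iv) has no prerequisites → (iv) first.
(i), (v) and (iii) are all available; (i) is listed later → (i).
Now (v) and (iii) have their prerequisites met. (v) is listed later, so (v) next.
(vi), (vii) and (iii) are all available; (vi) is listed later → (vi).
Ready: (vii) and (iii). (vii) is listed later → (vii).
(ii) now also ready, so the ready set is {(ii), (iii)}; (ii) is listed later → (ii).
(iii) is the only step now ready → (iii).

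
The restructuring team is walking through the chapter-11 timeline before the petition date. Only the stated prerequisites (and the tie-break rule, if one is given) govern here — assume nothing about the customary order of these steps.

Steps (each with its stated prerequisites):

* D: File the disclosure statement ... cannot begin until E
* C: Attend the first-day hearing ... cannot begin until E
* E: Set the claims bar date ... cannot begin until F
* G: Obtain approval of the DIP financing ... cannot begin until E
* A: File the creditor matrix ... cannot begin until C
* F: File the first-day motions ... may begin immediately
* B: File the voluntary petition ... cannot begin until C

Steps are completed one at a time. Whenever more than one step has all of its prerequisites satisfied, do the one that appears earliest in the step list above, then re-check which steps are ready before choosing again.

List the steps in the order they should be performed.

Only F has no prerequisites, so it is first.
E is the only step now ready → E.
Ready: D, C and G. D is listed earlier → D.
C and G are both available; C is listed earlier → C.
Now G, A and B have their prerequisites met. G is listed earlier, so G next.
A and B are both available; A is listed earlier → A.
That leaves B as the only ready step → B.

F E D C G A B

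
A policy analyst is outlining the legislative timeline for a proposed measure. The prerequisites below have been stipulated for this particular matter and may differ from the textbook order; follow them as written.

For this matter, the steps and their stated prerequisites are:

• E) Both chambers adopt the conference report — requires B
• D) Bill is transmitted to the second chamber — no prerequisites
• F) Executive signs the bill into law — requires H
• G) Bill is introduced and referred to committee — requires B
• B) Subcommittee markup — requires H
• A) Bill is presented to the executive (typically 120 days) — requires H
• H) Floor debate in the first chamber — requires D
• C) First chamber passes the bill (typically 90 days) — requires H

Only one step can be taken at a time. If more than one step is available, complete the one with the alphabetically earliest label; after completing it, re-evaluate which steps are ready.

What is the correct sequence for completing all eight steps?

D is the only step with nothing outstanding, so it goes first.
H is the only step now ready → H.
A, B, C and F are all available; A has the earlier label → A.
Ready: B, C and F. B has the earlier label → B.
E and G now also ready, so the ready set is {C, E, F, G}; C has the earlier label → C.
Ready: E, F and G. E has the earlier label → E.
Now F and G have their prerequisites met. F has the earlier label, so F next.
G needed B, now all done → G.

D H A B C E F G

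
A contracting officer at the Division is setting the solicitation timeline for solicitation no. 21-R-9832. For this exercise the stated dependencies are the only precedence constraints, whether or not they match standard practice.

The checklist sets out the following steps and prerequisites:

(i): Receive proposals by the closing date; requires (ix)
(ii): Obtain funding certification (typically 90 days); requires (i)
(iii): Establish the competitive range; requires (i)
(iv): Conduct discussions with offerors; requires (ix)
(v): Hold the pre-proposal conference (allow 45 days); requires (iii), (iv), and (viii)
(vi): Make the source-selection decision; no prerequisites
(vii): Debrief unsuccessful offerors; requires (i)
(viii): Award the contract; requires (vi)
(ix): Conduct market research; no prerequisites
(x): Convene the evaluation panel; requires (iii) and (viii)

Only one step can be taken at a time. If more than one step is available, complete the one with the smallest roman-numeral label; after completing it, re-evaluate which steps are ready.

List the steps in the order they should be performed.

(vi), (viii), (ix), (i), (ii), (iii), (iv), (v), (vii), (x)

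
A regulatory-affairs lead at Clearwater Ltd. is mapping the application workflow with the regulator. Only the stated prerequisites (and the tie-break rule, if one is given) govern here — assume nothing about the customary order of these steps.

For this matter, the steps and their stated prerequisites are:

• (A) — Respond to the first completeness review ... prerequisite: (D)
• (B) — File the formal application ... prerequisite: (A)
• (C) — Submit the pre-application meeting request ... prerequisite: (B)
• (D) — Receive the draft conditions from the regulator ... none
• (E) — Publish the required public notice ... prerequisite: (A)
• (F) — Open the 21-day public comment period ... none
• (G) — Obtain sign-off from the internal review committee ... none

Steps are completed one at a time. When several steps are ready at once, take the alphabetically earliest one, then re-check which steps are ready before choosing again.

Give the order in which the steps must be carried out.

(D), (A), (B), (C), (E), (F), (G)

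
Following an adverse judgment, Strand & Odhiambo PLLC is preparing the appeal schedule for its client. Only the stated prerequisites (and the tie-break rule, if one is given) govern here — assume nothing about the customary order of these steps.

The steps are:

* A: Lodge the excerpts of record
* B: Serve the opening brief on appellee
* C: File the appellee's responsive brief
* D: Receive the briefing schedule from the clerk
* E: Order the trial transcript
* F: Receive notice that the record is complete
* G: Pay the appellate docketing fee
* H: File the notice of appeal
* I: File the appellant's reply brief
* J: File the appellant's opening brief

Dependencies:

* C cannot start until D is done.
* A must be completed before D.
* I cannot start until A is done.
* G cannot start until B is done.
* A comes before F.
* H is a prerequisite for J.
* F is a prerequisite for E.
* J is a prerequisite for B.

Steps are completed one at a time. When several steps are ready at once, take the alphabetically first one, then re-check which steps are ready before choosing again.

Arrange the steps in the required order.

Nothing is required for A and H. A has the earlier label → A first.
D, F and I now also ready, so the ready set is {D, F, H, I}; D has the earlier label → D.
Ready: C, F, H and I. C has the earlier label → C.
Now F, H and I have their prerequisites met. F has the earlier label, so F next.
E now also ready, so the ready set is {E, H, I}; E has the earlier label → E.
H and I are both available; H has the earlier label → H.
Now I and J have their prerequisites met. I has the earlier label, so I next.
J needed H, now all done → J.
B needed J, now all done → B.
Next only G has its prerequisites met → G.

A D C F E H I J B G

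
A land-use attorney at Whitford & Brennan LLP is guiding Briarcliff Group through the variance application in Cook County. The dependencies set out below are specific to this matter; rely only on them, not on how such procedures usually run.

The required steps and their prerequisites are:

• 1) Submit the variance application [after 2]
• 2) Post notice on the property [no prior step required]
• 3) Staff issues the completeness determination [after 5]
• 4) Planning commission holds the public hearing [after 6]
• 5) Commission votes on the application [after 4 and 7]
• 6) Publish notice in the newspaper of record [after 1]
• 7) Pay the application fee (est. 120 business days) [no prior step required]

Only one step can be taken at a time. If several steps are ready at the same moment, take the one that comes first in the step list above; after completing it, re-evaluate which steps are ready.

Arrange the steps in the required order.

2, 1, 6, 4, 7, 5, 3

Nothing is required for 2 and 7. 2 is listed earlier → 2 first.
Ready: 1 and 7. 1 is listed earlier → 1.
6 now also ready, so the ready set is {6, 7}; 6 is listed earlier → 6.
Ready: 4 and 7. 4 is listed earlier → 4.
That leaves 7 as the only ready step → 7.
5 is the only step now ready → 5.
That leaves 3 as the only ready step → 3.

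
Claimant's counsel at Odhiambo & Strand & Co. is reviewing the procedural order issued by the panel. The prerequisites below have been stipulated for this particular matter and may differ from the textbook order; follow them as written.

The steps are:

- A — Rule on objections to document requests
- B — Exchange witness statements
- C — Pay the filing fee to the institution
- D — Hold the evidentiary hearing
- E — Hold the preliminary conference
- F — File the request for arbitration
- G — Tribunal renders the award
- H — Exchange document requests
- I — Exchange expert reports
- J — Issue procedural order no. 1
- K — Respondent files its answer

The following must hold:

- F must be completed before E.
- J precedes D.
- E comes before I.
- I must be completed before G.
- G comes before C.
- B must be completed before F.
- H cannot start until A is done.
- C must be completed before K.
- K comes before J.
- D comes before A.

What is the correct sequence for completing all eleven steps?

Only B has no prerequisites, so it is first.
F needed B, now all done → F.
That leaves E as the only ready step → E.
I needed E, now all done → I.
G needed I, now all done → G.
C is the only step now ready → C.
That leaves K as the only ready step → K.
Next only J has its prerequisites met → J.
That leaves D as the only ready step → D.
A is the only step now ready → A.
H is the only step now ready → H.

B, F, E, I, G, C, K, J, D, A, H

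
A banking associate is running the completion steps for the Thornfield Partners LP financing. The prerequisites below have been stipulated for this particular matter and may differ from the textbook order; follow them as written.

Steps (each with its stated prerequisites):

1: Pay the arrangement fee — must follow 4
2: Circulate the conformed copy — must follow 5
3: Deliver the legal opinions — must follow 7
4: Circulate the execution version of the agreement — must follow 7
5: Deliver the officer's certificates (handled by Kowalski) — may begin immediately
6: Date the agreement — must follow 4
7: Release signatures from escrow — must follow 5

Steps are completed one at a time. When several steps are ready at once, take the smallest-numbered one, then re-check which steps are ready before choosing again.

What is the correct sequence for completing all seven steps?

5 is the only step with nothing outstanding, so it goes first.
Now 2 and 7 have their prerequisites met. 2 has the earlier label, so 2 next.
Next only 7 has its prerequisites met → 7.
3 and 4 are both available; 3 has the earlier label → 3.
That leaves 4 as the only ready step → 4.
Ready: 1 and 6. 1 has the earlier label → 1.
6 needed 4, now all done → 6.

5 2 7 3 4 1 6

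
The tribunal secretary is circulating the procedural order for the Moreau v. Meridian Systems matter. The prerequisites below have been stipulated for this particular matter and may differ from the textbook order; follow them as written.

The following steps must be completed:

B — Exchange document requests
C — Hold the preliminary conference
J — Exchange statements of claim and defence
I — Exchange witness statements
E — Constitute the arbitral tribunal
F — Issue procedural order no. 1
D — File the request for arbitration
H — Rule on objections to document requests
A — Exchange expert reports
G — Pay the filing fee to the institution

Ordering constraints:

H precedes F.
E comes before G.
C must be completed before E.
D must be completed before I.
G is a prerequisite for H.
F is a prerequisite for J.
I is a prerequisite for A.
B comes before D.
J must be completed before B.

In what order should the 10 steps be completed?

C E G H F J B D I A

Only C has no prerequisites, so it is first.
E is the only step now ready → E.
G needed E, now all done → G.
Next only H has its prerequisites met → H.
Next only F has its prerequisites met → F.
J needed F, now all done → J.
B needed J, now all done → B.
That leaves D as the only ready step → D.
I is the only step now ready → I.
Next only A has its prerequisites met → A.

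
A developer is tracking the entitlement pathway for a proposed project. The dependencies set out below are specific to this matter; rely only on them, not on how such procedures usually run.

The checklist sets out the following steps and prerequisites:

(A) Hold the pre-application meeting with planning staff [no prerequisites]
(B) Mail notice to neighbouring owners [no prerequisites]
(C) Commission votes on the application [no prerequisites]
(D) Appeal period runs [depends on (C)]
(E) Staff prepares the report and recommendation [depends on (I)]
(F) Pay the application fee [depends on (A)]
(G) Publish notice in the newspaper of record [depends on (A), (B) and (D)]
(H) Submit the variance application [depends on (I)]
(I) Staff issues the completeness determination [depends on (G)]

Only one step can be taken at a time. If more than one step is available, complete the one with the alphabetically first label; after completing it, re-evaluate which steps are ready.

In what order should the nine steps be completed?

(A), (B), (C), (D), (F), (G), (I), (E), (H)

(A), (B) and (C) have no prerequisites; (A) has the earlier label, so (A) is first.
Now (B), (C) and (F) have their prerequisites met. (B) has the earlier label, so (B) next.
Now (C) and (F) have their prerequisites met. (C) has the earlier label, so (C) next.
(D) and (F) are both available; (D) has the earlier label → (D).
(G) now also ready, so the ready set is {(F), (G)}; (F) has the earlier label → (F).
(G) needed (A), (B) and (D), now all done → (G).
(I) needed (G), now all done → (I).
Ready: (E) and (H). (E) has the earlier label → (E).
Next only (H) has its prerequisites met → (H).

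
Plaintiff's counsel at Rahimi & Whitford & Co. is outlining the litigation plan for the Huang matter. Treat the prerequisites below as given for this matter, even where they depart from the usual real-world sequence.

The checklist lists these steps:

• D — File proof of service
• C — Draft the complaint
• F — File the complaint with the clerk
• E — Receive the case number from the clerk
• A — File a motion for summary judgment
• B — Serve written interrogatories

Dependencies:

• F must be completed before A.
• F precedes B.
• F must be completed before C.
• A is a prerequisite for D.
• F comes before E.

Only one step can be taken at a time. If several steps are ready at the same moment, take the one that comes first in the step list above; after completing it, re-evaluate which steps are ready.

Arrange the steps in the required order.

Only F has no prerequisites, so it is first.
C, E, A and B are all available; C is listed earlier → C.
Ready: E, A and B. E is listed earlier → E.
A and B are both available; A is listed earlier → A.
D and B are both available; D is listed earlier → D.
B needed F, now all done → B.

F C E A D B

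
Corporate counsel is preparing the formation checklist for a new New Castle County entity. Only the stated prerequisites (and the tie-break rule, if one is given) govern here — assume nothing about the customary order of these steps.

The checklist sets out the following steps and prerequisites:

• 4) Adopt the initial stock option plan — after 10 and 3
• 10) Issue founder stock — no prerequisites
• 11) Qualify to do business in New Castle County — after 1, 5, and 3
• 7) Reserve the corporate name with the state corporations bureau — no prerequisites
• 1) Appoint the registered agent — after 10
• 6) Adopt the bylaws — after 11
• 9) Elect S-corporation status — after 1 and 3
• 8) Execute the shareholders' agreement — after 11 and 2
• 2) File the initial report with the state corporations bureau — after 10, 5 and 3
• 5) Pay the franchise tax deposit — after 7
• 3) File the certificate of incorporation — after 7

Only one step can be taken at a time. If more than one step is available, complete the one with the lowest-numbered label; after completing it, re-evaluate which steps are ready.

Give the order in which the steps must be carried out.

7, 3, 5, 10, 1, 2, 4, 9, 11, 6, 8

7 and 10 have no prerequisites; 7 has the earlier label, so 7 is first.
Ready: 3, 5 and 10. 3 has the earlier label → 3.
Now 5 and 10 have their prerequisites met. 5 has the earlier label, so 5 next.
Next only 10 has its prerequisites met → 10.
Ready: 1, 2 and 4. 1 has the earlier label → 1.
Ready: 2, 4, 9 and 11. 2 has the earlier label → 2.
4, 9 and 11 are all available; 4 has the earlier label → 4.
Ready: 9 and 11. 9 has the earlier label → 9.
11 is the only step now ready → 11.
6 and 8 are both available; 6 has the earlier label → 6.
8 needed 2 and 11, now all done → 8.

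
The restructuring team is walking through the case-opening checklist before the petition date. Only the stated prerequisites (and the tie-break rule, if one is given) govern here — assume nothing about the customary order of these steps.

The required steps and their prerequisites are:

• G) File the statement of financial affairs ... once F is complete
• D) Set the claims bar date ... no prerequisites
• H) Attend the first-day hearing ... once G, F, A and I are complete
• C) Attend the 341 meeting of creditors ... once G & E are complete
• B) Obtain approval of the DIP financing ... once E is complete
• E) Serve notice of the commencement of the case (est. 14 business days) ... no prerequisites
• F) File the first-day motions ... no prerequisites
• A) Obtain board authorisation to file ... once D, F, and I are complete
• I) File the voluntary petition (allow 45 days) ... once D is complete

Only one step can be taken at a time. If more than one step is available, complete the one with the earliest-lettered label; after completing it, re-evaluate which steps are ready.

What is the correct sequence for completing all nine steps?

Nothing is required for D, E and F. D has the earlier label → D first.
Ready: E, F and I. E has the earlier label → E.
Ready: B, F and I. B has the earlier label → B.
F and I are both available; F has the earlier label → F.
Ready: G and I. G has the earlier label → G.
Now C and I have their prerequisites met. C has the earlier label, so C next.
That leaves I as the only ready step → I.
A needed D, F and I, now all done → A.
Next only H has its prerequisites met → H.

D, E, B, F, G, C, I, A, H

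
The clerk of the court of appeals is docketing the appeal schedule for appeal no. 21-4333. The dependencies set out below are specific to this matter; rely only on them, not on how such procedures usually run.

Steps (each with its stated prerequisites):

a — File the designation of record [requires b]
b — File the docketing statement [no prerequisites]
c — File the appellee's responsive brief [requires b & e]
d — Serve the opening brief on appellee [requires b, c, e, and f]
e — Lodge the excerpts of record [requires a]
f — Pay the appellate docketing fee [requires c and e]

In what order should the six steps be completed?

b is the only step with nothing outstanding, so it goes first.
Next only a has its prerequisites met → a.
That leaves e as the only ready step → e.
That leaves c as the only ready step → c.
f needed c and e, now all done → f.
Next only d has its prerequisites met → d.

b, a, e, c, f, d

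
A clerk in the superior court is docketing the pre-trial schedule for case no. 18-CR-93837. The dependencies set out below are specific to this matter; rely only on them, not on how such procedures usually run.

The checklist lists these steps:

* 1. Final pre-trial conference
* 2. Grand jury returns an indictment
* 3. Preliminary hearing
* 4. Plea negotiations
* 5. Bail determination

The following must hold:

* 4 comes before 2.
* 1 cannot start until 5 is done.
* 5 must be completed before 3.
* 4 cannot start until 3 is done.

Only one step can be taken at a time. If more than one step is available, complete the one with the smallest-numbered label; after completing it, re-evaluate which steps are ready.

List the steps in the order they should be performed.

Only 5 has no prerequisites, so it is first.
Now 1 and 3 have their prerequisites met. 1 has the earlier label, so 1 next.
3 needed 5, now all done → 3.
4 needed 3, now all done → 4.
That leaves 2 as the only ready step → 2.

5 1 3 4 2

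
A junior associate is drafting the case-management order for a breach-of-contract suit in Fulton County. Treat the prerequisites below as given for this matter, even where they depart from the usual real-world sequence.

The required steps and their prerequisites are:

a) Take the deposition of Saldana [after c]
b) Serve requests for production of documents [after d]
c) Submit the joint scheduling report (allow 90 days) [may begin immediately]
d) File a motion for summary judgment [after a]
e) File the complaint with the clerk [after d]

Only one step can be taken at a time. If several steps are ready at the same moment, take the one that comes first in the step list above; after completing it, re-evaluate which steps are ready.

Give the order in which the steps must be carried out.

c is the only step with nothing outstanding, so it goes first.
a is the only step now ready → a.
Next only d has its prerequisites met → d.
Ready: b and e. b is listed earlier → b.
e is the only step now ready → e.

c, a, d, b, e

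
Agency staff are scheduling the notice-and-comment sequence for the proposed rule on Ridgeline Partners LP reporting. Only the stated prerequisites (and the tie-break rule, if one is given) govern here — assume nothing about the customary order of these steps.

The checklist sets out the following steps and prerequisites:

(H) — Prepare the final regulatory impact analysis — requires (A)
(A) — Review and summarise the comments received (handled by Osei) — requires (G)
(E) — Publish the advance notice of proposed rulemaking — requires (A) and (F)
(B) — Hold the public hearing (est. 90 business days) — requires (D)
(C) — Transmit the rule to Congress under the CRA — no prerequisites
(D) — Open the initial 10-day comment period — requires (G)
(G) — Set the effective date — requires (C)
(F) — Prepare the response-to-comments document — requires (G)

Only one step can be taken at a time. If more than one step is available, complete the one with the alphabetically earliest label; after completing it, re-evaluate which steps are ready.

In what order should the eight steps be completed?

(C) has no prerequisites → (C) first.
(G) needed (C), now all done → (G).
Ready: (A), (D) and (F). (A) has the earlier label → (A).
(D), (F) and (H) are all available; (D) has the earlier label → (D).
(B) now also ready, so the ready set is {(B), (F), (H)}; (B) has the earlier label → (B).
Ready: (F) and (H). (F) has the earlier label → (F).
(E) now also ready, so the ready set is {(E), (H)}; (E) has the earlier label → (E).
(H) needed (A), now all done → (H).

(C), (G), (A), (D), (B), (F), (E), (H)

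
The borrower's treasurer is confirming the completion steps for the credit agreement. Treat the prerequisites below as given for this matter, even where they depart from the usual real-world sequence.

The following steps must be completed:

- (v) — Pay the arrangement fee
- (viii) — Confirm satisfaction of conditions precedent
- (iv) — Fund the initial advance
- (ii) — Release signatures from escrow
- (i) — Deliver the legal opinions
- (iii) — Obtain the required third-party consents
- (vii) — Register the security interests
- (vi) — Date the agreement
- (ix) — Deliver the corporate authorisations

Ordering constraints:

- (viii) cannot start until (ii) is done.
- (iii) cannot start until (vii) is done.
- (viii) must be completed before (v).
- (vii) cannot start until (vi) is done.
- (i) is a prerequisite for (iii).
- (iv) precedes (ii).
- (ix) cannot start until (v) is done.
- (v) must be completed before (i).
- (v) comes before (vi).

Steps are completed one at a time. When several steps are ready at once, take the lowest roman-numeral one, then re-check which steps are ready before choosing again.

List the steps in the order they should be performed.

(iv) is the only step with nothing outstanding, so it goes first.
That leaves (ii) as the only ready step → (ii).
Next only (viii) has its prerequisites met → (viii).
That leaves (v) as the only ready step → (v).
Now (i), (vi) and (ix) have their prerequisites met. (i) has the earlier label, so (i) next.
Ready: (vi) and (ix). (vi) has the earlier label → (vi).
Now (vii) and (ix) have their prerequisites met. (vii) has the earlier label, so (vii) next.
(iii) and (ix) are both available; (iii) has the earlier label → (iii).
Next only (ix) has its prerequisites met → (ix).

(iv) (ii) (viii) (v) (i) (vi) (vii) (iii) (ix)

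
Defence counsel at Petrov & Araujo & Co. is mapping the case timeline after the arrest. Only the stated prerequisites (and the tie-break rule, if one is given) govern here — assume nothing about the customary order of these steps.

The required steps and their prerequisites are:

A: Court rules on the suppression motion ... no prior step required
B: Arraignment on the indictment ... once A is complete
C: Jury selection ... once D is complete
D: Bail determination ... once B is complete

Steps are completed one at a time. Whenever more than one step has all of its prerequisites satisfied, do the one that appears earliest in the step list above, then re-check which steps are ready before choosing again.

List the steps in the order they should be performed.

A B D C

Only A has no prerequisites, so it is first.
Next only B has its prerequisites met → B.
D needed B, now all done → D.
C needed D, now all done → C.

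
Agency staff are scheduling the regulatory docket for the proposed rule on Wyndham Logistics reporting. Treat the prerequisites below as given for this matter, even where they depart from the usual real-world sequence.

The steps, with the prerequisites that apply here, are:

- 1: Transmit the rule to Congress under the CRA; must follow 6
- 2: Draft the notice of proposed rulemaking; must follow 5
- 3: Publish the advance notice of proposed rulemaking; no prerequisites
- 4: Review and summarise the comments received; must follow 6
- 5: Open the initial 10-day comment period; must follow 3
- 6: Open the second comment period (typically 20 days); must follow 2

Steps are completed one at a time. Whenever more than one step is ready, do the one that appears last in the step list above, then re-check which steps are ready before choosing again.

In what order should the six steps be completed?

3 → 5 → 2 → 6 → 4 → 1

3 has no prerequisites → 3 first.
Next only 5 has its prerequisites met → 5.
2 needed 5, now all done → 2.
Next only 6 has its prerequisites met → 6.
4 and 1 are both available; 4 is listed later → 4.
1 needed 6, now all done → 1.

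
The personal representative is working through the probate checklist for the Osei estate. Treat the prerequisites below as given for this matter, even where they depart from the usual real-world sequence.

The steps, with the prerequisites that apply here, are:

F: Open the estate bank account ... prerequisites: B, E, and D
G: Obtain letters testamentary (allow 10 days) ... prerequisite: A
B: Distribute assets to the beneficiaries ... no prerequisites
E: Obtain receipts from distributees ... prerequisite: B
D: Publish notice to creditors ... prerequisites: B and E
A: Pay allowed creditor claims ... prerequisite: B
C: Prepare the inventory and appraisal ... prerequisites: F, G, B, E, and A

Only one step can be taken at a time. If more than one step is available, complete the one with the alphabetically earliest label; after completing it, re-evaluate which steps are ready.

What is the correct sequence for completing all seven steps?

B, A, E, D, F, G, C

B is the only step with nothing outstanding, so it goes first.
Ready: A and E. A has the earlier label → A.
Ready: E and G. E has the earlier label → E.
D and G are both available; D has the earlier label → D.
F and G are both available; F has the earlier label → F.
G needed A, now all done → G.
C needed A, B, E, F and G, now all done → C.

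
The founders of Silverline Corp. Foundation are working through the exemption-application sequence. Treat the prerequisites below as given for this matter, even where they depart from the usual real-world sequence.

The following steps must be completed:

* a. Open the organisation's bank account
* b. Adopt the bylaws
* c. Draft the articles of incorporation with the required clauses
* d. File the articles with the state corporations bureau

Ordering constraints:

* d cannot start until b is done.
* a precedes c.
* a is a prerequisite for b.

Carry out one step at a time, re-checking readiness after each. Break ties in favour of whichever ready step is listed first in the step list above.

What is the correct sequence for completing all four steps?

a, b, c, d

a is the only step with nothing outstanding, so it goes first.
Now b and c have their prerequisites met. b is listed earlier, so b next.
Now c and d have their prerequisites met. c is listed earlier, so c next.
d needed b, now all done → d.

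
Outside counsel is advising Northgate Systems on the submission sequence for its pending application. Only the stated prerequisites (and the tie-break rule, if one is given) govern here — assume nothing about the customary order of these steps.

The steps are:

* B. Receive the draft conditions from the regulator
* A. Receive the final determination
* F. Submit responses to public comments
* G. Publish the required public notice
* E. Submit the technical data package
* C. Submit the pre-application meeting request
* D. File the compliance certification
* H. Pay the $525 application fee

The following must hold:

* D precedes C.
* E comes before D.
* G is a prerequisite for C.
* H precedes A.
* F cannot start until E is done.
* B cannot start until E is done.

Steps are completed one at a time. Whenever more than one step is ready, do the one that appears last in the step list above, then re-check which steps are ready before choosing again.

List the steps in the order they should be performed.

H, E, D, G, C, F, A, B

Nothing is required for H, E and G. H is listed later → H first.
E, G and A are all available; E is listed later → E.
Now D, G, F, A and B have their prerequisites met. D is listed later, so D next.
G, F, A and B are all available; G is listed later → G.
C now also ready, so the ready set is {C, F, A, B}; C is listed later → C.
Now F, A and B have their prerequisites met. F is listed later, so F next.
Ready: A and B. A is listed later → A.
That leaves B as the only ready step → B.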